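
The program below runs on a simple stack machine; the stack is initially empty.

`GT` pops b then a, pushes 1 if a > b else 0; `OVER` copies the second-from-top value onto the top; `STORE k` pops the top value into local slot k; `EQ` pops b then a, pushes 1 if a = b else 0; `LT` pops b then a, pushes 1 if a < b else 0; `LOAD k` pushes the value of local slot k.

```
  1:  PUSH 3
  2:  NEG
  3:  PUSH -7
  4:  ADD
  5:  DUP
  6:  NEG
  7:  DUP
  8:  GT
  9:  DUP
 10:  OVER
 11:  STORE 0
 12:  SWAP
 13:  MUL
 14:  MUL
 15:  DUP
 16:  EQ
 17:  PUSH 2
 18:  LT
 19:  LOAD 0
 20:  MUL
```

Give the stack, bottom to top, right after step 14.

PUSH 3  : [3]
NEG     : [-3]
PUSH -7 : [-3, -7]
ADD     : [-10]
DUP     : [-10, -10]
NEG     : [-10, 10]
DUP     : [-10, 10, 10]
GT      : [-10, 0]
DUP     : [-10, 0, 0]
OVER    : [-10, 0, 0, 0]
STORE 0 : [-10, 0, 0]
SWAP    : [-10, 0, 0]
MUL     : [-10, 0]
MUL     : [0]

[0]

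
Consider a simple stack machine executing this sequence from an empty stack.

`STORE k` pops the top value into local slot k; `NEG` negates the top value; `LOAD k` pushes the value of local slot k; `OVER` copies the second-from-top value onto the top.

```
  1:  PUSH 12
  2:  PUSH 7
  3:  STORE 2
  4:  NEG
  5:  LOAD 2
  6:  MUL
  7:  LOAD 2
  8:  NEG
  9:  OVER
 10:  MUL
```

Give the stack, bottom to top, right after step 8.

[-84, -7]

PUSH 12  [12]
PUSH 7   [12, 7]
STORE 2  [12]
NEG      [-12]
LOAD 2   [-12, 7]
MUL      [-84]
LOAD 2   [-84, 7]
NEG      [-84, -7]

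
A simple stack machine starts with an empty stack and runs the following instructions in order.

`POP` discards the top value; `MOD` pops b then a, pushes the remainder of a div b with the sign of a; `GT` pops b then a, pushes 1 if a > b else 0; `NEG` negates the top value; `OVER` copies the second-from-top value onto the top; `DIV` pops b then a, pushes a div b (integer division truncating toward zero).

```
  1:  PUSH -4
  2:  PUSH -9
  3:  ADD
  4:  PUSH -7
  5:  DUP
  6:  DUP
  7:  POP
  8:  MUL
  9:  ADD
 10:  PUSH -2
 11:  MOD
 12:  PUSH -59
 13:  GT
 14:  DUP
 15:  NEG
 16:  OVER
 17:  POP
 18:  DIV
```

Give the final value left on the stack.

-1

PUSH -4  -> -4
PUSH -9  -> -4 -9
ADD      -> -13
PUSH -7  -> -13 -7
DUP      -> -13 -7 -7
DUP      -> -13 -7 -7 -7
POP      -> -13 -7 -7
MUL      -> -13 49
ADD      -> 36
PUSH -2  -> 36 -2
MOD      -> 0
PUSH -59 -> 0 -59
GT       -> 1
DUP      -> 1 1
NEG      -> 1 -1
OVER     -> 1 -1 1
POP      -> 1 -1
DIV      -> -1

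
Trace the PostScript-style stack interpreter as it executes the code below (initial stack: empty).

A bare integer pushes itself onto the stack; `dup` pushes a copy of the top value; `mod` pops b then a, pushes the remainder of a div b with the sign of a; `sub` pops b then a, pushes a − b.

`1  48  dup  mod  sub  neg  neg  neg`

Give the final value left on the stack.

-1

1   → [1]
48  → [1, 48]
dup → [1, 48, 48]
mod → [1, 0]
sub → [1]
neg → [-1]
neg → [1]
neg → [-1]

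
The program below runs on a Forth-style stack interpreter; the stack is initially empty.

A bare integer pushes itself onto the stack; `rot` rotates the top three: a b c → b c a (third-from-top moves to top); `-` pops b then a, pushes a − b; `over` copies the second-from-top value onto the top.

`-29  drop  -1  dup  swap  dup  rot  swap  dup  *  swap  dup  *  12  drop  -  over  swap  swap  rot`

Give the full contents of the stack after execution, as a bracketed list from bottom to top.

-29  → [-29]
drop → []
-1   → [-1]
dup  → [-1, -1]
swap → [-1, -1]
dup  → [-1, -1, -1]
rot  → [-1, -1, -1]
swap → [-1, -1, -1]
dup  → [-1, -1, -1, -1]
*    → [-1, -1, 1]
swap → [-1, 1, -1]
dup  → [-1, 1, -1, -1]
*    → [-1, 1, 1]
12   → [-1, 1, 1, 12]
drop → [-1, 1, 1]
-    → [-1, 0]
over → [-1, 0, -1]
swap → [-1, -1, 0]
swap → [-1, 0, -1]
rot  → [0, -1, -1]

[0, -1, -1]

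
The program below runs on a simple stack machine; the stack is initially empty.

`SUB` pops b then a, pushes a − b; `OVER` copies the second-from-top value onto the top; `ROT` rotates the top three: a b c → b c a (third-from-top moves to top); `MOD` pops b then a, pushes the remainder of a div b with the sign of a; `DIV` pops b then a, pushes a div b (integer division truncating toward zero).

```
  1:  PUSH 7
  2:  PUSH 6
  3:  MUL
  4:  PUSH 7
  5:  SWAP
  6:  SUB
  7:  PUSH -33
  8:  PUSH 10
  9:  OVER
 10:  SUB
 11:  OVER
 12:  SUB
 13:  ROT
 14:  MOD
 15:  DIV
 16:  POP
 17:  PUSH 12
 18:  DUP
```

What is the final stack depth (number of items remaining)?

PUSH 7   → [7]
PUSH 6   → [7, 6]
MUL      → [42]
PUSH 7   → [42, 7]
SWAP     → [7, 42]
SUB      → [-35]
PUSH -33 → [-35, -33]
PUSH 10  → [-35, -33, 10]
OVER     → [-35, -33, 10, -33]
SUB      → [-35, -33, 43]
OVER     → [-35, -33, 43, -33]
SUB      → [-35, -33, 76]
ROT      → [-33, 76, -35]
MOD      → [-33, 6]
DIV      → [-5]
POP      → []
PUSH 12  → [12]
DUP      → [12, 12]

2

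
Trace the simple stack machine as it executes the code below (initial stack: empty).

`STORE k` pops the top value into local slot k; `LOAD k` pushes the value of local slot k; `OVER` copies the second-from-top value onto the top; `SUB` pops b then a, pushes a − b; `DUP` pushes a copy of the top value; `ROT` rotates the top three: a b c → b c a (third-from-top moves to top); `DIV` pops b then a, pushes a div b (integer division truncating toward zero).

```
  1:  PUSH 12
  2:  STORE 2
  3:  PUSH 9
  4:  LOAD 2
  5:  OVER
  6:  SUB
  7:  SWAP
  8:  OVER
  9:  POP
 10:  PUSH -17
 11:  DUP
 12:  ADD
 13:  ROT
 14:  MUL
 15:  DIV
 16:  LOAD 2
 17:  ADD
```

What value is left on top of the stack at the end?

12

PUSH 12  : [12]
STORE 2  : []
PUSH 9   : [9]
LOAD 2   : [9, 12]
OVER     : [9, 12, 9]
SUB      : [9, 3]
SWAP     : [3, 9]
OVER     : [3, 9, 3]
POP      : [3, 9]
PUSH -17 : [3, 9, -17]
DUP      : [3, 9, -17, -17]
ADD      : [3, 9, -34]
ROT      : [9, -34, 3]
MUL      : [9, -102]
DIV      : [0]
LOAD 2   : [0, 12]
ADD      : [12]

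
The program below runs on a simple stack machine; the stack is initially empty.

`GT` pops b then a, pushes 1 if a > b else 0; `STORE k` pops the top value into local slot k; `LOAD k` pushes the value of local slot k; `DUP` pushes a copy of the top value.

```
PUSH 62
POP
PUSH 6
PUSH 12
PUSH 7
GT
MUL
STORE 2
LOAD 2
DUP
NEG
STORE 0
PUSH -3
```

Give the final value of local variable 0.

PUSH 62 : [62]
POP     : []
PUSH 6  : [6]
PUSH 12 : [6, 12]
PUSH 7  : [6, 12, 7]
GT      : [6, 1]
MUL     : [6]
STORE 2 : []
LOAD 2  : [6]
DUP     : [6, 6]
NEG     : [6, -6]
STORE 0 : [6]
PUSH -3 : [6, -3]

-6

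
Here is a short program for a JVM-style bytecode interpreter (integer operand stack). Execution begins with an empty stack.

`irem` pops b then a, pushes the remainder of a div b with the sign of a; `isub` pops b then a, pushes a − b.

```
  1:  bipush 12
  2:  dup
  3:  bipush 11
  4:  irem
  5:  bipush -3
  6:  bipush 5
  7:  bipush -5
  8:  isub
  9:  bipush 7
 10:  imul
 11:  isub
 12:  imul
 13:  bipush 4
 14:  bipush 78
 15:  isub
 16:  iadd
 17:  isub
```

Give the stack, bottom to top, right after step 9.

bipush 12 -> [12]
dup       -> [12, 12]
bipush 11 -> [12, 12, 11]
irem      -> [12, 1]
bipush -3 -> [12, 1, -3]
bipush 5  -> [12, 1, -3, 5]
bipush -5 -> [12, 1, -3, 5, -5]
isub      -> [12, 1, -3, 10]
bipush 7  -> [12, 1, -3, 10, 7]

[12, 1, -3, 10, 7]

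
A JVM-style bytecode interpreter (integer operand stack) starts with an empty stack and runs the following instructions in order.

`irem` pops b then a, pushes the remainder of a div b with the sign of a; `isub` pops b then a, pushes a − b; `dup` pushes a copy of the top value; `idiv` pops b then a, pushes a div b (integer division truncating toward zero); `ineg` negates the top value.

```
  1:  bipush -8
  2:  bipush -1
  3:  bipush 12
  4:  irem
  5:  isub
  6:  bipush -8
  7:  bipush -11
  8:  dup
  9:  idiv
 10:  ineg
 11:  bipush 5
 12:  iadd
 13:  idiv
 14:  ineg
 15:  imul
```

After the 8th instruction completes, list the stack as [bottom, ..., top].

[-7, -8, -11, -11]

bipush -8  → -8
bipush -1  → -8 -1
bipush 12  → -8 -1 12
irem       → -8 -1
isub       → -7
bipush -8  → -7 -8
bipush -11 → -7 -8 -11
dup        → -7 -8 -11 -11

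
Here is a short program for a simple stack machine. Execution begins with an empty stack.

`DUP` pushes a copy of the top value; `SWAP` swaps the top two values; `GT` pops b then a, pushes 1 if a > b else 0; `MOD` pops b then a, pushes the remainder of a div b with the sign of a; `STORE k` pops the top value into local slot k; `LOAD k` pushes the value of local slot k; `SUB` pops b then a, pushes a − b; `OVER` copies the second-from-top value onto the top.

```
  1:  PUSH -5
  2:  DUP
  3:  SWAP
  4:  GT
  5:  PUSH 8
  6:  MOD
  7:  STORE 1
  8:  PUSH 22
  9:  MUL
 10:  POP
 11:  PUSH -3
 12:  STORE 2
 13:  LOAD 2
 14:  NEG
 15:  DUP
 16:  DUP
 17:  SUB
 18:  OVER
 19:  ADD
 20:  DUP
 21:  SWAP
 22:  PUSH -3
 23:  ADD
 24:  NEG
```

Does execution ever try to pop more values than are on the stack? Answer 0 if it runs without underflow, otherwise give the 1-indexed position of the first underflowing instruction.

PUSH -5  -5
DUP      -5 -5
SWAP     -5 -5
GT       0
PUSH 8   0 8
MOD      0
STORE 1  (empty)
PUSH 22  22
MUL  — needs 2 operands, stack has 1 → underflow

9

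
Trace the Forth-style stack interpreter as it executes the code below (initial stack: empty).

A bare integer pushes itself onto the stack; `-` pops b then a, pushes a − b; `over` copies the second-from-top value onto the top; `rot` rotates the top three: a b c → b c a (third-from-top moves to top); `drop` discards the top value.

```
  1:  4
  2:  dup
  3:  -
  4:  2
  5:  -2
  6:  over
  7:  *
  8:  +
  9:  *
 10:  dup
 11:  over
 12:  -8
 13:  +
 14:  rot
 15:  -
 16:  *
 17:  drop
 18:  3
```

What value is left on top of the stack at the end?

3

4    → [4]
dup  → [4, 4]
-    → [0]
2    → [0, 2]
-2   → [0, 2, -2]
over → [0, 2, -2, 2]
*    → [0, 2, -4]
+    → [0, -2]
*    → [0]
dup  → [0, 0]
over → [0, 0, 0]
-8   → [0, 0, 0, -8]
+    → [0, 0, -8]
rot  → [0, -8, 0]
-    → [0, -8]
*    → [0]
drop → []
3    → [3]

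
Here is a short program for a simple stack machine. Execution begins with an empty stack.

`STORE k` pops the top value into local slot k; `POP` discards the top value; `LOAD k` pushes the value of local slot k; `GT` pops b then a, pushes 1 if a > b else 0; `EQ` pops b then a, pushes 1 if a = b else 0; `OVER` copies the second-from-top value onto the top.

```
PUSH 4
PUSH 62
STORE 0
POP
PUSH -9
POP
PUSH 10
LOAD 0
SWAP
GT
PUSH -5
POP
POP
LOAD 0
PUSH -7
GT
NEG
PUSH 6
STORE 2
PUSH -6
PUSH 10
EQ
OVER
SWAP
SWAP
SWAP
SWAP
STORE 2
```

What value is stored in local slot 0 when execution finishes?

62

PUSH 4  -> [4]
PUSH 62 -> [4, 62]
STORE 0 -> [4]
POP     -> []
PUSH -9 -> [-9]
POP     -> []
PUSH 10 -> [10]
LOAD 0  -> [10, 62]
SWAP    -> [62, 10]
GT      -> [1]
PUSH -5 -> [1, -5]
POP     -> [1]
POP     -> []
LOAD 0  -> [62]
PUSH -7 -> [62, -7]
GT      -> [1]
NEG     -> [-1]
PUSH 6  -> [-1, 6]
STORE 2 -> [-1]
PUSH -6 -> [-1, -6]
PUSH 10 -> [-1, -6, 10]
EQ      -> [-1, 0]
OVER    -> [-1, 0, -1]
SWAP    -> [-1, -1, 0]
SWAP    -> [-1, 0, -1]
SWAP    -> [-1, -1, 0]
SWAP    -> [-1, 0, -1]
STORE 2 -> [-1, 0]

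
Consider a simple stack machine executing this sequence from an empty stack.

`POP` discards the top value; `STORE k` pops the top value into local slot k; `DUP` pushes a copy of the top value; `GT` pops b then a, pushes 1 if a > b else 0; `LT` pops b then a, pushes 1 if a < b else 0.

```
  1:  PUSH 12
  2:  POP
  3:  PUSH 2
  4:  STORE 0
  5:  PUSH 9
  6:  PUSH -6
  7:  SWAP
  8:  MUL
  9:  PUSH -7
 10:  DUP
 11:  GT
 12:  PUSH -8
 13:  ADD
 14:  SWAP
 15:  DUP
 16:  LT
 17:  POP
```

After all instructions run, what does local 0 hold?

2

PUSH 12  [12]
POP      []
PUSH 2   [2]
STORE 0  []
PUSH 9   [9]
PUSH -6  [9, -6]
SWAP     [-6, 9]
MUL      [-54]
PUSH -7  [-54, -7]
DUP      [-54, -7, -7]
GT       [-54, 0]
PUSH -8  [-54, 0, -8]
ADD      [-54, -8]
SWAP     [-8, -54]
DUP      [-8, -54, -54]
LT       [-8, 0]
POP      [-8]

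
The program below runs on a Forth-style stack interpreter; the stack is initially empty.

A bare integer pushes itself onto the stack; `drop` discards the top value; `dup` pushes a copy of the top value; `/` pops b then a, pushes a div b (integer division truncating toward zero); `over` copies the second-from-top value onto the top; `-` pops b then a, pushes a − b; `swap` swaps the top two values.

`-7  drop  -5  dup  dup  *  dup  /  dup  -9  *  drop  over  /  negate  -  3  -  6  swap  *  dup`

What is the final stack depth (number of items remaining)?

2

-7     : -7
drop   : (empty)
-5     : -5
dup    : -5 -5
dup    : -5 -5 -5
*      : -5 25
dup    : -5 25 25
/      : -5 1
dup    : -5 1 1
-9     : -5 1 1 -9
*      : -5 1 -9
drop   : -5 1
over   : -5 1 -5
/      : -5 0
negate : -5 0
-      : -5
3      : -5 3
-      : -8
6      : -8 6
swap   : 6 -8
*      : -48
dup    : -48 -48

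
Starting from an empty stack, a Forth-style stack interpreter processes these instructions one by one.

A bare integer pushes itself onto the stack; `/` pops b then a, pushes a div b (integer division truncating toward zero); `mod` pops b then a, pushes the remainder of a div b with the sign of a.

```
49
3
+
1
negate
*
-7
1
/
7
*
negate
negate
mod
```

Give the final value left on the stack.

49      49
3       49 3
+       52
1       52 1
negate  52 -1
*       -52
-7      -52 -7
1       -52 -7 1
/       -52 -7
7       -52 -7 7
*       -52 -49
negate  -52 49
negate  -52 -49
mod     -3

-3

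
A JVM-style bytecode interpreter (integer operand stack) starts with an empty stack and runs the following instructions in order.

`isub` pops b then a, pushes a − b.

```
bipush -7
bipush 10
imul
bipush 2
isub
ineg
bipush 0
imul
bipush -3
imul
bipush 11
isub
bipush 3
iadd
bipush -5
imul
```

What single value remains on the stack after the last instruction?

40

bipush -7 → [-7]
bipush 10 → [-7, 10]
imul      → [-70]
bipush 2  → [-70, 2]
isub      → [-72]
ineg      → [72]
bipush 0  → [72, 0]
imul      → [0]
bipush -3 → [0, -3]
imul      → [0]
bipush 11 → [0, 11]
isub      → [-11]
bipush 3  → [-11, 3]
iadd      → [-8]
bipush -5 → [-8, -5]
imul      → [40]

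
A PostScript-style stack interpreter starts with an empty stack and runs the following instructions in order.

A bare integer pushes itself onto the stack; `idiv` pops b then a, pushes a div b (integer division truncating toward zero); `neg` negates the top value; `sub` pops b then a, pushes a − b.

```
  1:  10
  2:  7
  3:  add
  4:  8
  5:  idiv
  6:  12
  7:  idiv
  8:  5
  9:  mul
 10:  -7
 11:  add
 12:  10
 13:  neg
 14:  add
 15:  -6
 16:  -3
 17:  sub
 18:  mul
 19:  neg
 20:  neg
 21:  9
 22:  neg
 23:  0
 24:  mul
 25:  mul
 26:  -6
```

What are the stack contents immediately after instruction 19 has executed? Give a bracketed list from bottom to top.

10   : 10
7    : 10 7
add  : 17
8    : 17 8
idiv : 2
12   : 2 12
idiv : 0
5    : 0 5
mul  : 0
-7   : 0 -7
add  : -7
10   : -7 10
neg  : -7 -10
add  : -17
-6   : -17 -6
-3   : -17 -6 -3
sub  : -17 -3
mul  : 51
neg  : -51

[-51]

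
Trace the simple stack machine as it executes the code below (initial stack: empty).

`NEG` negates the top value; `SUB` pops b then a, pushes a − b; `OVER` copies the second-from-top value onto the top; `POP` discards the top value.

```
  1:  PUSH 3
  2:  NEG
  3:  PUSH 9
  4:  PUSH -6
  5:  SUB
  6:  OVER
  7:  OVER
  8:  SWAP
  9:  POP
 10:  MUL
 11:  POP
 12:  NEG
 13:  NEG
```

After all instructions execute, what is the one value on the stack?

PUSH 3  → [3]
NEG     → [-3]
PUSH 9  → [-3, 9]
PUSH -6 → [-3, 9, -6]
SUB     → [-3, 15]
OVER    → [-3, 15, -3]
OVER    → [-3, 15, -3, 15]
SWAP    → [-3, 15, 15, -3]
POP     → [-3, 15, 15]
MUL     → [-3, 225]
POP     → [-3]
NEG     → [3]
NEG     → [-3]

-3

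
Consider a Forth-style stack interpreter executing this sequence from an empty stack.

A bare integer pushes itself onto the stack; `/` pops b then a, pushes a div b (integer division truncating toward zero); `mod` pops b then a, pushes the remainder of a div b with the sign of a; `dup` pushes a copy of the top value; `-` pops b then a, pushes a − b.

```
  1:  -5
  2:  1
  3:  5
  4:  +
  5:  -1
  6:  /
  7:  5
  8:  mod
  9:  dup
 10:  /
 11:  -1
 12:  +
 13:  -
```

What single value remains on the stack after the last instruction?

-5

-5   -5
1    -5 1
5    -5 1 5
+    -5 6
-1   -5 6 -1
/    -5 -6
5    -5 -6 5
mod  -5 -1
dup  -5 -1 -1
/    -5 1
-1   -5 1 -1
+    -5 0
-    -5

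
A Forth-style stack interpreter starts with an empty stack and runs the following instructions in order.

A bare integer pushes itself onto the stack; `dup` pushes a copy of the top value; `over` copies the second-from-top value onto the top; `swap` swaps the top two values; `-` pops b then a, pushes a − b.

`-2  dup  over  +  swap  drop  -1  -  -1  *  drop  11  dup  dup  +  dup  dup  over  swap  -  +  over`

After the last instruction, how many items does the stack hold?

4

-2   : [-2]
dup  : [-2, -2]
over : [-2, -2, -2]
+    : [-2, -4]
swap : [-4, -2]
drop : [-4]
-1   : [-4, -1]
-    : [-3]
-1   : [-3, -1]
*    : [3]
drop : []
11   : [11]
dup  : [11, 11]
dup  : [11, 11, 11]
+    : [11, 22]
dup  : [11, 22, 22]
dup  : [11, 22, 22, 22]
over : [11, 22, 22, 22, 22]
swap : [11, 22, 22, 22, 22]
-    : [11, 22, 22, 0]
+    : [11, 22, 22]
over : [11, 22, 22, 22]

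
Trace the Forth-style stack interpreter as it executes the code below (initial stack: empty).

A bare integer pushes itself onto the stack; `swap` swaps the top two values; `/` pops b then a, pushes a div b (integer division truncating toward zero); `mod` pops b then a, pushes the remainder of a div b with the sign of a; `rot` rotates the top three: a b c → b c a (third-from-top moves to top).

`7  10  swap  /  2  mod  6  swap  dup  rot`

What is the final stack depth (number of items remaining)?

3

7    → [7]
10   → [7, 10]
swap → [10, 7]
/    → [1]
2    → [1, 2]
mod  → [1]
6    → [1, 6]
swap → [6, 1]
dup  → [6, 1, 1]
rot  → [1, 1, 6]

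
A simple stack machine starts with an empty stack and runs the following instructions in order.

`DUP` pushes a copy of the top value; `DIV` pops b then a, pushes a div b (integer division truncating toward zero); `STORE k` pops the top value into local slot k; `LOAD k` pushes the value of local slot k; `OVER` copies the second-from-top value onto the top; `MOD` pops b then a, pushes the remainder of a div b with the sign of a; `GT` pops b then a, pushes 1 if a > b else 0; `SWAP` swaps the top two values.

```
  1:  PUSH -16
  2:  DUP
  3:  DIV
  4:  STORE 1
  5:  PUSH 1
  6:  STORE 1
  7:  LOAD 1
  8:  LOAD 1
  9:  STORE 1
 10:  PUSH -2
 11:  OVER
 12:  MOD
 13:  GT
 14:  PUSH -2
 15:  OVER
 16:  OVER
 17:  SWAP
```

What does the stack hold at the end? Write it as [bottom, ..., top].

[1, -2, -2, 1]

PUSH -16 : -16
DUP      : -16 -16
DIV      : 1
STORE 1  : (empty)
PUSH 1   : 1
STORE 1  : (empty)
LOAD 1   : 1
LOAD 1   : 1 1
STORE 1  : 1
PUSH -2  : 1 -2
OVER     : 1 -2 1
MOD      : 1 0
GT       : 1
PUSH -2  : 1 -2
OVER     : 1 -2 1
OVER     : 1 -2 1 -2
SWAP     : 1 -2 -2 1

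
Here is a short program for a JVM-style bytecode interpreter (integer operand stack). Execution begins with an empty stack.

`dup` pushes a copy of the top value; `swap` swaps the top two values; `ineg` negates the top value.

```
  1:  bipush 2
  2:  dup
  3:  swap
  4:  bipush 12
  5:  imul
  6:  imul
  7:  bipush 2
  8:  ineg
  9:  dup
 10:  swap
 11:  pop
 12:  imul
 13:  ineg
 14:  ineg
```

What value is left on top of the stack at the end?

-96

bipush 2  → [2]
dup       → [2, 2]
swap      → [2, 2]
bipush 12 → [2, 2, 12]
imul      → [2, 24]
imul      → [48]
bipush 2  → [48, 2]
ineg      → [48, -2]
dup       → [48, -2, -2]
swap      → [48, -2, -2]
pop       → [48, -2]
imul      → [-96]
ineg      → [96]
ineg      → [-96]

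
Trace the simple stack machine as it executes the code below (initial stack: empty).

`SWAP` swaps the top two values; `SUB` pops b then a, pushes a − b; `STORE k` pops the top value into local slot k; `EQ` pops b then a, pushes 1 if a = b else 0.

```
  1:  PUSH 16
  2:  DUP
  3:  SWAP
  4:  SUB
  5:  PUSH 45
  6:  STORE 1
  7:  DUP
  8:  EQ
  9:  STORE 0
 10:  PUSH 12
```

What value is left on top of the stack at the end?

12

PUSH 16 -> 16
DUP     -> 16 16
SWAP    -> 16 16
SUB     -> 0
PUSH 45 -> 0 45
STORE 1 -> 0
DUP     -> 0 0
EQ      -> 1
STORE 0 -> (empty)
PUSH 12 -> 12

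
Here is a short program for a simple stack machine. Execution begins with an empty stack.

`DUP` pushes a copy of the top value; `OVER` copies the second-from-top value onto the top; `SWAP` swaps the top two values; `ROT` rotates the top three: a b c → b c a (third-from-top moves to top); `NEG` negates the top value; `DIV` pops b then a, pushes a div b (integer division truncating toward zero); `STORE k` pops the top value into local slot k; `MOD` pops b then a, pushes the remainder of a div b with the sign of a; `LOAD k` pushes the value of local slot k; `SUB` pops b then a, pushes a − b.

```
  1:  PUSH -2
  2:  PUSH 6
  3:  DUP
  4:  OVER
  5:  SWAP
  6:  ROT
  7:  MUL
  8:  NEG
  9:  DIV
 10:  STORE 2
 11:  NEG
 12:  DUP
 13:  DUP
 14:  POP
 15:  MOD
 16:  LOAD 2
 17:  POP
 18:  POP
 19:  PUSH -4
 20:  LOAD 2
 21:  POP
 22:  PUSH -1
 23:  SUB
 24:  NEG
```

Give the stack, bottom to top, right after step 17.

[0]

PUSH -2  [-2]
PUSH 6   [-2, 6]
DUP      [-2, 6, 6]
OVER     [-2, 6, 6, 6]
SWAP     [-2, 6, 6, 6]
ROT      [-2, 6, 6, 6]
MUL      [-2, 6, 36]
NEG      [-2, 6, -36]
DIV      [-2, 0]
STORE 2  [-2]
NEG      [2]
DUP      [2, 2]
DUP      [2, 2, 2]
POP      [2, 2]
MOD      [0]
LOAD 2   [0, 0]
POP      [0]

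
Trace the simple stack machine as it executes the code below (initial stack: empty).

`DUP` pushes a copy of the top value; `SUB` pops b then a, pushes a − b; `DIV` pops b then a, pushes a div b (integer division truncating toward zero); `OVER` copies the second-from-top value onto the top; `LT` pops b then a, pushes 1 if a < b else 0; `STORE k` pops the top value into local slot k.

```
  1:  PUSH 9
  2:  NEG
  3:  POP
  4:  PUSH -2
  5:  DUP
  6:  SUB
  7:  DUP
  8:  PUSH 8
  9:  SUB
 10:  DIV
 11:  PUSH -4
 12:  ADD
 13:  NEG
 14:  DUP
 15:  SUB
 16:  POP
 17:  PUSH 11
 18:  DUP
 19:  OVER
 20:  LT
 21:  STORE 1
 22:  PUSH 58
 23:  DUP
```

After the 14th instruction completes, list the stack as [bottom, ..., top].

[4, 4]

PUSH 9  -> 9
NEG     -> -9
POP     -> (empty)
PUSH -2 -> -2
DUP     -> -2 -2
SUB     -> 0
DUP     -> 0 0
PUSH 8  -> 0 0 8
SUB     -> 0 -8
DIV     -> 0
PUSH -4 -> 0 -4
ADD     -> -4
NEG     -> 4
DUP     -> 4 4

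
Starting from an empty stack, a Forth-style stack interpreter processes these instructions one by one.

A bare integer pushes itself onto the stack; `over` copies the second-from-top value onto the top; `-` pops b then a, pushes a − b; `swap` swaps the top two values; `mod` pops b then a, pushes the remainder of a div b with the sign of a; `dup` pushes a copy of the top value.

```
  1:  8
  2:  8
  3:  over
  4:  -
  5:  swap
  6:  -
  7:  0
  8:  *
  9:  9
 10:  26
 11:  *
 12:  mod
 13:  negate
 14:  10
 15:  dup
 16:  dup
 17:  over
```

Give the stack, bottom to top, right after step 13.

8      → [8]
8      → [8, 8]
over   → [8, 8, 8]
-      → [8, 0]
swap   → [0, 8]
-      → [-8]
0      → [-8, 0]
*      → [0]
9      → [0, 9]
26     → [0, 9, 26]
*      → [0, 234]
mod    → [0]
negate → [0]

[0]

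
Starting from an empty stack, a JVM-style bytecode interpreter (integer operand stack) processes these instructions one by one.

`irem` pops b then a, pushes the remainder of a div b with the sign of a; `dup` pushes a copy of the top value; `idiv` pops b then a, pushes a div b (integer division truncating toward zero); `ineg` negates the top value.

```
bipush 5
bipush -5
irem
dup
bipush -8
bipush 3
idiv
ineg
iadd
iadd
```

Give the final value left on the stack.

2

bipush 5  → 5
bipush -5 → 5 -5
irem      → 0
dup       → 0 0
bipush -8 → 0 0 -8
bipush 3  → 0 0 -8 3
idiv      → 0 0 -2
ineg      → 0 0 2
iadd      → 0 2
iadd      → 2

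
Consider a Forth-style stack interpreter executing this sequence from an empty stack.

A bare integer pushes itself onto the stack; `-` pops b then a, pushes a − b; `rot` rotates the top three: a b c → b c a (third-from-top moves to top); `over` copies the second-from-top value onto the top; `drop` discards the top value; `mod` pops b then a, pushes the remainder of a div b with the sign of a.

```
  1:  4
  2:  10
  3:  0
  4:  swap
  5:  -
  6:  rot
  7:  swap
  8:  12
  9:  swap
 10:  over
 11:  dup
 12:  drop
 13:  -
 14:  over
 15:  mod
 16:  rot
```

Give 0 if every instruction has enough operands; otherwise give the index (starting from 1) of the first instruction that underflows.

4    -> [4]
10   -> [4, 10]
0    -> [4, 10, 0]
swap -> [4, 0, 10]
-    -> [4, -10]
rot  — needs 3 operands, stack has 2 → underflow

6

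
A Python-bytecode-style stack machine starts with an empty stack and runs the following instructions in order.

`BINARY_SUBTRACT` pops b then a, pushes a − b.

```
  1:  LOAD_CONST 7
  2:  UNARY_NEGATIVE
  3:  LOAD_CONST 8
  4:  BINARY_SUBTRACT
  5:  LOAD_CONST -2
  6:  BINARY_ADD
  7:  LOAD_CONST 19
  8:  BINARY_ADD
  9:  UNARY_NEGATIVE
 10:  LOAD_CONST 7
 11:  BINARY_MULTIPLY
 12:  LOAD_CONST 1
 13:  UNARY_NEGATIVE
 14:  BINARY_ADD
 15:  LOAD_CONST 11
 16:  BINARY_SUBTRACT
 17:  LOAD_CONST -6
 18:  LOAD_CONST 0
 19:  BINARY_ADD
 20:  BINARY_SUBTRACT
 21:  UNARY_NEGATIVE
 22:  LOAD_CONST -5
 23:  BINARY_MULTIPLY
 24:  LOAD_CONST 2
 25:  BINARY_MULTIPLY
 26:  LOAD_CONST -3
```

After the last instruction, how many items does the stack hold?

LOAD_CONST 7    → 7
UNARY_NEGATIVE  → -7
LOAD_CONST 8    → -7 8
BINARY_SUBTRACT → -15
LOAD_CONST -2   → -15 -2
BINARY_ADD      → -17
LOAD_CONST 19   → -17 19
BINARY_ADD      → 2
UNARY_NEGATIVE  → -2
LOAD_CONST 7    → -2 7
BINARY_MULTIPLY → -14
LOAD_CONST 1    → -14 1
UNARY_NEGATIVE  → -14 -1
BINARY_ADD      → -15
LOAD_CONST 11   → -15 11
BINARY_SUBTRACT → -26
LOAD_CONST -6   → -26 -6
LOAD_CONST 0    → -26 -6 0
BINARY_ADD      → -26 -6
BINARY_SUBTRACT → -20
UNARY_NEGATIVE  → 20
LOAD_CONST -5   → 20 -5
BINARY_MULTIPLY → -100
LOAD_CONST 2    → -100 2
BINARY_MULTIPLY → -200
LOAD_CONST -3   → -200 -3

2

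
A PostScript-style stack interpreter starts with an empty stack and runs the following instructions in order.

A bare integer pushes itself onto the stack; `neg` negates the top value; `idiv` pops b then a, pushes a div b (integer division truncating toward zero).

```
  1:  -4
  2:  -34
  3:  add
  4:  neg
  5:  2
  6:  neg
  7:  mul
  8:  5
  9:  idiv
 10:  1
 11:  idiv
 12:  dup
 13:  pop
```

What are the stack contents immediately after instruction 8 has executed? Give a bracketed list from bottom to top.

[-76, 5]

-4   [-4]
-34  [-4, -34]
add  [-38]
neg  [38]
2    [38, 2]
neg  [38, -2]
mul  [-76]
5    [-76, 5]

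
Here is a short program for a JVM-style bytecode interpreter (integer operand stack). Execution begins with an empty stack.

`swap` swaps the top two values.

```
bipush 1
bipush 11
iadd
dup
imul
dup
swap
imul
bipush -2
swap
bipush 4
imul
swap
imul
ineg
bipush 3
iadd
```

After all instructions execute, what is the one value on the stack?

165891

bipush 1  → 1
bipush 11 → 1 11
iadd      → 12
dup       → 12 12
imul      → 144
dup       → 144 144
swap      → 144 144
imul      → 20736
bipush -2 → 20736 -2
swap      → -2 20736
bipush 4  → -2 20736 4
imul      → -2 82944
swap      → 82944 -2
imul      → -165888
ineg      → 165888
bipush 3  → 165888 3
iadd      → 165891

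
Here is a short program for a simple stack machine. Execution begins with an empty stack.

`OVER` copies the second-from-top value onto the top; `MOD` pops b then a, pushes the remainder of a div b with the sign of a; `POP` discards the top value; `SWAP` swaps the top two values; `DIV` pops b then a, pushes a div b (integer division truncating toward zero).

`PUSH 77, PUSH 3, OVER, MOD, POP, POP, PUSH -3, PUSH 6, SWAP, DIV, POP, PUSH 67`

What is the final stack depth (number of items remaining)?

PUSH 77 -> 77
PUSH 3  -> 77 3
OVER    -> 77 3 77
MOD     -> 77 3
POP     -> 77
POP     -> (empty)
PUSH -3 -> -3
PUSH 6  -> -3 6
SWAP    -> 6 -3
DIV     -> -2
POP     -> (empty)
PUSH 67 -> 67

1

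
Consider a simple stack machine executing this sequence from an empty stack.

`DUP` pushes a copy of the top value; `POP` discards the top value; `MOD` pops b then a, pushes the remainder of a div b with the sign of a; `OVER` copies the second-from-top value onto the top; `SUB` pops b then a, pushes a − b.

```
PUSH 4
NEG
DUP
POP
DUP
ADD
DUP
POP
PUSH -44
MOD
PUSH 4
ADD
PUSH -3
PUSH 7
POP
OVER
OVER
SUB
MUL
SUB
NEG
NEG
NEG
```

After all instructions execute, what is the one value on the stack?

PUSH 4    4
NEG       -4
DUP       -4 -4
POP       -4
DUP       -4 -4
ADD       -8
DUP       -8 -8
POP       -8
PUSH -44  -8 -44
MOD       -8
PUSH 4    -8 4
ADD       -4
PUSH -3   -4 -3
PUSH 7    -4 -3 7
POP       -4 -3
OVER      -4 -3 -4
OVER      -4 -3 -4 -3
SUB       -4 -3 -1
MUL       -4 3
SUB       -7
NEG       7
NEG       -7
NEG       7

7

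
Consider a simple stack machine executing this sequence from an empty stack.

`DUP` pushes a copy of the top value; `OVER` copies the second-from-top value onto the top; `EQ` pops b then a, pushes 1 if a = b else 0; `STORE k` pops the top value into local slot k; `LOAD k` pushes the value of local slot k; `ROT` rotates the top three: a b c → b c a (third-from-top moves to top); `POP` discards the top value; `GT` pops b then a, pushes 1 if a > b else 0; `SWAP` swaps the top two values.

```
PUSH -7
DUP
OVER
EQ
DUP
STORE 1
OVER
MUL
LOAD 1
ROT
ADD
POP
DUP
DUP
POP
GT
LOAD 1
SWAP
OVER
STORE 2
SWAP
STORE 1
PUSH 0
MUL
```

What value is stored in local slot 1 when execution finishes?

PUSH -7 -> -7
DUP     -> -7 -7
OVER    -> -7 -7 -7
EQ      -> -7 1
DUP     -> -7 1 1
STORE 1 -> -7 1
OVER    -> -7 1 -7
MUL     -> -7 -7
LOAD 1  -> -7 -7 1
ROT     -> -7 1 -7
ADD     -> -7 -6
POP     -> -7
DUP     -> -7 -7
DUP     -> -7 -7 -7
POP     -> -7 -7
GT      -> 0
LOAD 1  -> 0 1
SWAP    -> 1 0
OVER    -> 1 0 1
STORE 2 -> 1 0
SWAP    -> 0 1
STORE 1 -> 0
PUSH 0  -> 0 0
MUL     -> 0

1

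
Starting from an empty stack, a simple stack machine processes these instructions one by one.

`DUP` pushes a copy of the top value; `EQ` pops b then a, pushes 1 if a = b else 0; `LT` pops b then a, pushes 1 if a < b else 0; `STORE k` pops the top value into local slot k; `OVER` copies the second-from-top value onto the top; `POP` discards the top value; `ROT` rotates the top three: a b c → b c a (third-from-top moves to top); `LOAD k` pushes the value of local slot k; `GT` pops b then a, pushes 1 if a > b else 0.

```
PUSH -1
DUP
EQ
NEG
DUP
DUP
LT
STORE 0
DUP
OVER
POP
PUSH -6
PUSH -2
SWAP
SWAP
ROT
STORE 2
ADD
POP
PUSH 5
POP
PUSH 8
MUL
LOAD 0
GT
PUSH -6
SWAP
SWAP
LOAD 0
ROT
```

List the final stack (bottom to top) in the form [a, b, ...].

PUSH -1 → -1
DUP     → -1 -1
EQ      → 1
NEG     → -1
DUP     → -1 -1
DUP     → -1 -1 -1
LT      → -1 0
STORE 0 → -1
DUP     → -1 -1
OVER    → -1 -1 -1
POP     → -1 -1
PUSH -6 → -1 -1 -6
PUSH -2 → -1 -1 -6 -2
SWAP    → -1 -1 -2 -6
SWAP    → -1 -1 -6 -2
ROT     → -1 -6 -2 -1
STORE 2 → -1 -6 -2
ADD     → -1 -8
POP     → -1
PUSH 5  → -1 5
POP     → -1
PUSH 8  → -1 8
MUL     → -8
LOAD 0  → -8 0
GT      → 0
PUSH -6 → 0 -6
SWAP    → -6 0
SWAP    → 0 -6
LOAD 0  → 0 -6 0
ROT     → -6 0 0

[-6, 0, 0]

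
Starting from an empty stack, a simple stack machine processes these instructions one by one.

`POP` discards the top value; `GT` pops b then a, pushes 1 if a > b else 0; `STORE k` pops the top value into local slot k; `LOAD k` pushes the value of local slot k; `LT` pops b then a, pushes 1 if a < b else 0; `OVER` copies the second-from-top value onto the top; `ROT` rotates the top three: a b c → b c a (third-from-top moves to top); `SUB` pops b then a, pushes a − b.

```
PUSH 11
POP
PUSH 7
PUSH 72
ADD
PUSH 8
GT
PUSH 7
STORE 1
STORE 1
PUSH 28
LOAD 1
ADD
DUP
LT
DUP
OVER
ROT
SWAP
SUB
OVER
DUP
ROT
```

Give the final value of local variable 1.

1

PUSH 11  [11]
POP      []
PUSH 7   [7]
PUSH 72  [7, 72]
ADD      [79]
PUSH 8   [79, 8]
GT       [1]
PUSH 7   [1, 7]
STORE 1  [1]
STORE 1  []
PUSH 28  [28]
LOAD 1   [28, 1]
ADD      [29]
DUP      [29, 29]
LT       [0]
DUP      [0, 0]
OVER     [0, 0, 0]
ROT      [0, 0, 0]
SWAP     [0, 0, 0]
SUB      [0, 0]
OVER     [0, 0, 0]
DUP      [0, 0, 0, 0]
ROT      [0, 0, 0, 0]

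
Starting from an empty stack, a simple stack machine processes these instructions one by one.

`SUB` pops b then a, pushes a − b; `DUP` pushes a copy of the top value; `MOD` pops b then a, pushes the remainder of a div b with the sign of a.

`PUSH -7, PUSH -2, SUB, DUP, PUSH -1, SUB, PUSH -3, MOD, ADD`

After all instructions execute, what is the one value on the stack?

-6

PUSH -7 -> -7
PUSH -2 -> -7 -2
SUB     -> -5
DUP     -> -5 -5
PUSH -1 -> -5 -5 -1
SUB     -> -5 -4
PUSH -3 -> -5 -4 -3
MOD     -> -5 -1
ADD     -> -6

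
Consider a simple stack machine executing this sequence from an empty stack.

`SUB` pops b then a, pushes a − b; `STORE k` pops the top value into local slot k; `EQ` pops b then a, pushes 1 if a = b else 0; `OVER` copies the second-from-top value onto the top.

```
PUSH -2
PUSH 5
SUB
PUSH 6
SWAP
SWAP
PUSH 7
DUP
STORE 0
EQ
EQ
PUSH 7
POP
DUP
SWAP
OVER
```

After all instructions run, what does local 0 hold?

7

PUSH -2  -2
PUSH 5   -2 5
SUB      -7
PUSH 6   -7 6
SWAP     6 -7
SWAP     -7 6
PUSH 7   -7 6 7
DUP      -7 6 7 7
STORE 0  -7 6 7
EQ       -7 0
EQ       0
PUSH 7   0 7
POP      0
DUP      0 0
SWAP     0 0
OVER     0 0 0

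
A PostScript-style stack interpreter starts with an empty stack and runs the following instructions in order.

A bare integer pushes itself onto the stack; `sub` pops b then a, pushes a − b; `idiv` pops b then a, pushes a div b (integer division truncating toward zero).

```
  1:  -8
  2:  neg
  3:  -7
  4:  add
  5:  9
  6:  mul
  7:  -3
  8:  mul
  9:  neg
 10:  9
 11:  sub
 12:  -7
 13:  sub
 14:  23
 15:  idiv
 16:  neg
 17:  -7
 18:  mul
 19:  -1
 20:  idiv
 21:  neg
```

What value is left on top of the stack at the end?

-8   -> -8
neg  -> 8
-7   -> 8 -7
add  -> 1
9    -> 1 9
mul  -> 9
-3   -> 9 -3
mul  -> -27
neg  -> 27
9    -> 27 9
sub  -> 18
-7   -> 18 -7
sub  -> 25
23   -> 25 23
idiv -> 1
neg  -> -1
-7   -> -1 -7
mul  -> 7
-1   -> 7 -1
idiv -> -7
neg  -> 7

7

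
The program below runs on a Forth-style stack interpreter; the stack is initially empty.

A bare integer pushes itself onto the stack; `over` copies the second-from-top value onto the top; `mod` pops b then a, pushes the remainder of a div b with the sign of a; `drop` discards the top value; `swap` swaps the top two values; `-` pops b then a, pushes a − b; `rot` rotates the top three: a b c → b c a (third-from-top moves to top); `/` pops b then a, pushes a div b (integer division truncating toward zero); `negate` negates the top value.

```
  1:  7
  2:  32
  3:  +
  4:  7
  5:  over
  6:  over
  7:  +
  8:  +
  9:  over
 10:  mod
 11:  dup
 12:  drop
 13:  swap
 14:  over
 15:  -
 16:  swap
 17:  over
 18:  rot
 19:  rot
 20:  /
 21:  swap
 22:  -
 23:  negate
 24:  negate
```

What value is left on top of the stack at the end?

-24

7      -> 7
32     -> 7 32
+      -> 39
7      -> 39 7
over   -> 39 7 39
over   -> 39 7 39 7
+      -> 39 7 46
+      -> 39 53
over   -> 39 53 39
mod    -> 39 14
dup    -> 39 14 14
drop   -> 39 14
swap   -> 14 39
over   -> 14 39 14
-      -> 14 25
swap   -> 25 14
over   -> 25 14 25
rot    -> 14 25 25
rot    -> 25 25 14
/      -> 25 1
swap   -> 1 25
-      -> -24
negate -> 24
negate -> -24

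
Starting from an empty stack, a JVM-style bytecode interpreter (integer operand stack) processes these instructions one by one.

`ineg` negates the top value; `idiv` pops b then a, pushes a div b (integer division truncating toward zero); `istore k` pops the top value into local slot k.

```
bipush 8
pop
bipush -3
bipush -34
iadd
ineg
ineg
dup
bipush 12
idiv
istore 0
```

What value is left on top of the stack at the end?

-37

bipush 8   -> [8]
pop        -> []
bipush -3  -> [-3]
bipush -34 -> [-3, -34]
iadd       -> [-37]
ineg       -> [37]
ineg       -> [-37]
dup        -> [-37, -37]
bipush 12  -> [-37, -37, 12]
idiv       -> [-37, -3]
istore 0   -> [-37]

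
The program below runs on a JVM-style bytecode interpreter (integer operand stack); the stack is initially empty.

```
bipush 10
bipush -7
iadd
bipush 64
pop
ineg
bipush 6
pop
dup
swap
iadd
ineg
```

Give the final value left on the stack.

6

bipush 10 : 10
bipush -7 : 10 -7
iadd      : 3
bipush 64 : 3 64
pop       : 3
ineg      : -3
bipush 6  : -3 6
pop       : -3
dup       : -3 -3
swap      : -3 -3
iadd      : -6
ineg      : 6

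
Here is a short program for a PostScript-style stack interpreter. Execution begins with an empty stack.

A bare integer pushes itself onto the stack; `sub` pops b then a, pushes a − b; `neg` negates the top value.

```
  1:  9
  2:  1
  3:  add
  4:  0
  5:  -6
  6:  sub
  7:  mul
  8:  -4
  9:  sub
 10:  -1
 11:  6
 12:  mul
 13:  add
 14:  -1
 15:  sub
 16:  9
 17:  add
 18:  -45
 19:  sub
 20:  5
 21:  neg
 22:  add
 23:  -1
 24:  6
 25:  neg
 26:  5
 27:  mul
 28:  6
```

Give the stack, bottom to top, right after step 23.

9    9
1    9 1
add  10
0    10 0
-6   10 0 -6
sub  10 6
mul  60
-4   60 -4
sub  64
-1   64 -1
6    64 -1 6
mul  64 -6
add  58
-1   58 -1
sub  59
9    59 9
add  68
-45  68 -45
sub  113
5    113 5
neg  113 -5
add  108
-1   108 -1

[108, -1]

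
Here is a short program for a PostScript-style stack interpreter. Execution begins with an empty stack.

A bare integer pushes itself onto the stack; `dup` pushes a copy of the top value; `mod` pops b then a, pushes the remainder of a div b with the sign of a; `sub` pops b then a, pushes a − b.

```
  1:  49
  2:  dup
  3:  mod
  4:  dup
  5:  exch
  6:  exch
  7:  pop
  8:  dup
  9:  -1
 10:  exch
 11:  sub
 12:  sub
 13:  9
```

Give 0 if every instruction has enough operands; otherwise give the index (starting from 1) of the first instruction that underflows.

0

49   : [49]
dup  : [49, 49]
mod  : [0]
dup  : [0, 0]
exch : [0, 0]
exch : [0, 0]
pop  : [0]
dup  : [0, 0]
-1   : [0, 0, -1]
exch : [0, -1, 0]
sub  : [0, -1]
sub  : [1]
9    : [1, 9]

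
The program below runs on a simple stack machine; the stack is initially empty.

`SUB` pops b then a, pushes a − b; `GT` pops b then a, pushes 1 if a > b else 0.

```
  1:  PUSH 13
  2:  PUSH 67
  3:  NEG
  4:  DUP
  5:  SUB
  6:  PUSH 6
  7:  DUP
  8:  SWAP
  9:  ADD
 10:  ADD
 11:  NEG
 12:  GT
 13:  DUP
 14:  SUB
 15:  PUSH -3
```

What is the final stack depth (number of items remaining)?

PUSH 13 -> 13
PUSH 67 -> 13 67
NEG     -> 13 -67
DUP     -> 13 -67 -67
SUB     -> 13 0
PUSH 6  -> 13 0 6
DUP     -> 13 0 6 6
SWAP    -> 13 0 6 6
ADD     -> 13 0 12
ADD     -> 13 12
NEG     -> 13 -12
GT      -> 1
DUP     -> 1 1
SUB     -> 0
PUSH -3 -> 0 -3

2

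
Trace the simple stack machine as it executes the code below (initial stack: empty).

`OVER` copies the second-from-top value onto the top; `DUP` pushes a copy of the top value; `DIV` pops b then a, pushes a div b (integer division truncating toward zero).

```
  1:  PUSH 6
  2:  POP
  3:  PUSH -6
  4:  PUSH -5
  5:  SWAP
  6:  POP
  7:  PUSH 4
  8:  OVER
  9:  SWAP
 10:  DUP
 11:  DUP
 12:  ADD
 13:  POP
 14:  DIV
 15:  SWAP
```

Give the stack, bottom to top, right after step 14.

PUSH 6  → 6
POP     → (empty)
PUSH -6 → -6
PUSH -5 → -6 -5
SWAP    → -5 -6
POP     → -5
PUSH 4  → -5 4
OVER    → -5 4 -5
SWAP    → -5 -5 4
DUP     → -5 -5 4 4
DUP     → -5 -5 4 4 4
ADD     → -5 -5 4 8
POP     → -5 -5 4
DIV     → -5 -1

[-5, -1]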